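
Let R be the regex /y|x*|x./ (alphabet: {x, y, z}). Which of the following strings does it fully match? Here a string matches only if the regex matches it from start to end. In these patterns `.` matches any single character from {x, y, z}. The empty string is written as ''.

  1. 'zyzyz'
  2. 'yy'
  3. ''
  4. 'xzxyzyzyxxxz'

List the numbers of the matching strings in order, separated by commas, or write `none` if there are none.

3

1 → no match
2 → no match
3 → match
4 → no match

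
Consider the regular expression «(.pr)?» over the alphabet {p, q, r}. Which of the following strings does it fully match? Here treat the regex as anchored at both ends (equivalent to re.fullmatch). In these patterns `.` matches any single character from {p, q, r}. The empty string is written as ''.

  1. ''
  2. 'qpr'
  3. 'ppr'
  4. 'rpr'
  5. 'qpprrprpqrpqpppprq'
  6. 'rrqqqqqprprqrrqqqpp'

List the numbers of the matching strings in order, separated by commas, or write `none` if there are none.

1, 2, 3, 4

1 → match
2 → match
3 → match
4 → match
5 → no match
6 → no match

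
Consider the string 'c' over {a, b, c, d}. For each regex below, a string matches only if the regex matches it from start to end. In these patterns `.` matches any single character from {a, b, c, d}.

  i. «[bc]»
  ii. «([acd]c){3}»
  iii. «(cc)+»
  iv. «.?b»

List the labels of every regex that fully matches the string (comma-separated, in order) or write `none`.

i

i → match
ii → no match
iii → no match — must start with 'cc'
iv → no match — must end with 'b'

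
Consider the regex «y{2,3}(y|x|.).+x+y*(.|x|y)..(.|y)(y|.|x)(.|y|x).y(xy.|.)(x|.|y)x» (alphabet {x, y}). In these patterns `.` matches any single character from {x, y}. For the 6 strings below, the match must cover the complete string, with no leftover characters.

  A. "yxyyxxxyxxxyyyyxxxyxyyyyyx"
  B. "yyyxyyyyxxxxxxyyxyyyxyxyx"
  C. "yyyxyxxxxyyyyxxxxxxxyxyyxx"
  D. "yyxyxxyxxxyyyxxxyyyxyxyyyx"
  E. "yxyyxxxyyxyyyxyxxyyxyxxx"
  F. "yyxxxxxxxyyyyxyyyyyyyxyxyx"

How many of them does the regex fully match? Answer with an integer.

A → no match
B → match
C → match
D → match
E → no match
F → match
Total matched: 4

4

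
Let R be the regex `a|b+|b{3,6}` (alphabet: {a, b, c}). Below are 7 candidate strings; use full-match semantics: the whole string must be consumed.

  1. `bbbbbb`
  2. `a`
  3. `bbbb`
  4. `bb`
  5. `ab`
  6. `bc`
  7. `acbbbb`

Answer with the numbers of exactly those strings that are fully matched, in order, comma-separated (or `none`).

1. `bbbbbb` → match
2. `a` → match
3. `bbbb` → match
4. `bb` → match
5. `ab` → no match
6. `bc` → no match
7. `acbbbb` → no match

1, 2, 3, 4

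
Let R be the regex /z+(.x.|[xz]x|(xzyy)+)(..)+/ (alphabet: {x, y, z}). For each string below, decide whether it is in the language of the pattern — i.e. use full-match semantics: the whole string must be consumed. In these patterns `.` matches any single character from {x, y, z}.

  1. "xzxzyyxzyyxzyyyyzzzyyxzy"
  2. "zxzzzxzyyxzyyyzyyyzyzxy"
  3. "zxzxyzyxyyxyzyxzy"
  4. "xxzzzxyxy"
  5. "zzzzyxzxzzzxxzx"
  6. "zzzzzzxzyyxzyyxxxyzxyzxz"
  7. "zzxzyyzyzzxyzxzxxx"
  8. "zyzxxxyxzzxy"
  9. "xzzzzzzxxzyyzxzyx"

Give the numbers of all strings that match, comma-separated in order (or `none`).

1 → no match — must start with "z"
2 → no match
3 → no match
4 → no match — must start with "z"
5 → match
6 → match
7 → match
8 → no match
9 → no match — must start with "z"

5, 6, 7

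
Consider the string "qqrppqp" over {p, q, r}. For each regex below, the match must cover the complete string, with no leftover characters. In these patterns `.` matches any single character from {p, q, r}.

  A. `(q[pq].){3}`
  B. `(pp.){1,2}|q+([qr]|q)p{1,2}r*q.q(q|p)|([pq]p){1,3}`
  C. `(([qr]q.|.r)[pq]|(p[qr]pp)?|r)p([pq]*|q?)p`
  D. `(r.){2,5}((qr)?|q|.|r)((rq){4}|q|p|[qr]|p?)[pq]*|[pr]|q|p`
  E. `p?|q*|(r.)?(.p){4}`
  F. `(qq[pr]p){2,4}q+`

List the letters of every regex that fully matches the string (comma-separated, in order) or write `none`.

C

A → no match
B → no match
C → match
D → no match
E → no match
F → no match — must end with "q"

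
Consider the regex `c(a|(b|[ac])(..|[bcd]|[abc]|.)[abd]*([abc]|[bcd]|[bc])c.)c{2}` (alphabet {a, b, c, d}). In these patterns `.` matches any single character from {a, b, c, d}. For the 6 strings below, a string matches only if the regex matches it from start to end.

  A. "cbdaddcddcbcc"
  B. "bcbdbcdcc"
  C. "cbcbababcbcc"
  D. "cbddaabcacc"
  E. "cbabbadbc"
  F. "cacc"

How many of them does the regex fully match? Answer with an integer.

A → no match
B. "bcbdbcdcc" → no match — must start with "c"
C. "cbcbababcbcc" → match
D. "cbddaabcacc" → match
E. "cbabbadbc" → no match
F. "cacc" → match
Total matched: 3

3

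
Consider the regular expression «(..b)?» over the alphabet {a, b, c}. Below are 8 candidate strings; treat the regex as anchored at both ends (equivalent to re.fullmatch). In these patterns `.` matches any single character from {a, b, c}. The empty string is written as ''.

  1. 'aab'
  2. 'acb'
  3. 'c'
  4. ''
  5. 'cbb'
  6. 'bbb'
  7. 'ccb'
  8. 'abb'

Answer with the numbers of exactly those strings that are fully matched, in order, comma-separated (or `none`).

1, 2, 4, 5, 6, 7, 8

1 → match
2 → match
3 → no match
4 → match
5 → match
6 → match
7 → match
8 → match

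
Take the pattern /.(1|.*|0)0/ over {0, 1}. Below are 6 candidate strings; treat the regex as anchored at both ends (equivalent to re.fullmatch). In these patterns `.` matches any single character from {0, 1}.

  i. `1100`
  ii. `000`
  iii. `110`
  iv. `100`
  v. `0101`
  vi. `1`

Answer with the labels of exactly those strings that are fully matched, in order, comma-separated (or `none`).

i → match
ii → match
iii → match
iv → match
v → no match — must end with `0`
vi → no match — must end with `0`

i, ii, iii, iv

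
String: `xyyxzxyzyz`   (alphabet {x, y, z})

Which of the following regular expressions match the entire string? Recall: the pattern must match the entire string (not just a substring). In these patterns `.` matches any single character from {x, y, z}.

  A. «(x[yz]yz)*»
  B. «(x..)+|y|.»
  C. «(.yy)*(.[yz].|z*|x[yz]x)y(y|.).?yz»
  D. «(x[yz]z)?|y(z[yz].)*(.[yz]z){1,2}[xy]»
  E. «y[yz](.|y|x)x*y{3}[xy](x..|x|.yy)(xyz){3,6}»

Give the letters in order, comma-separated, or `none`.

A → no match
B → no match
C → match
D → no match
E → no match — must start with `y`

C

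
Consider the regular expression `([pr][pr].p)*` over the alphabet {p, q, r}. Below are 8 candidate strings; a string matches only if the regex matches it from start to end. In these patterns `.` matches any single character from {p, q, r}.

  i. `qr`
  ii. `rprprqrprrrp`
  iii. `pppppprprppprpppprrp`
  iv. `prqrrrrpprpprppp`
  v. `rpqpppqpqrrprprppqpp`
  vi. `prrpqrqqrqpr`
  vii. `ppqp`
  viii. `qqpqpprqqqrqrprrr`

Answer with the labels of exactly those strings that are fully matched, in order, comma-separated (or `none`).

i → no match
ii → no match
iii → match
iv → no match
v → no match
vi → no match
vii → match
viii → no match

iii, vii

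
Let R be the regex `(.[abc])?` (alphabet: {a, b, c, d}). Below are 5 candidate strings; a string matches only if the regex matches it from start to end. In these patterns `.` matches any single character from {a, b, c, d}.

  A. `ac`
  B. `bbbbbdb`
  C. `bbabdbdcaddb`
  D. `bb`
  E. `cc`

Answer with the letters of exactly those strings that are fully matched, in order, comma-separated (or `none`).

A, D, E

A → match
B → no match
C → no match
D → match
E → match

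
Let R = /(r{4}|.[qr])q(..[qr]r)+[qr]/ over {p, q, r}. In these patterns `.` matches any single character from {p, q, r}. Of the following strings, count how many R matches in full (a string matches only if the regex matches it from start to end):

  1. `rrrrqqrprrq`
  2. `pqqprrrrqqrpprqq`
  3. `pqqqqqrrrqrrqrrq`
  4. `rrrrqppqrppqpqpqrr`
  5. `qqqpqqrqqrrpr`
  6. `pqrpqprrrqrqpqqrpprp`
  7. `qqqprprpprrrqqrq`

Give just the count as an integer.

1

1 → no match
2 → no match
3 → match
4 → no match
5 → no match
6 → no match
7 → no match
Total matched: 1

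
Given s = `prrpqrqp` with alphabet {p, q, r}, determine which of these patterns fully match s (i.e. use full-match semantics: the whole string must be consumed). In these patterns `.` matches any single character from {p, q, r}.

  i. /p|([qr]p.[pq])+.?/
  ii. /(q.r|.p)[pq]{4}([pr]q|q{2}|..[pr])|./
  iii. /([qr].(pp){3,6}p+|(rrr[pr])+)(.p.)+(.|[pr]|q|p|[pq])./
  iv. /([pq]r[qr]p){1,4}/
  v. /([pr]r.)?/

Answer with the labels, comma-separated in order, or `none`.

iv

i → no match
ii → no match
iii → no match
iv → match
v → no match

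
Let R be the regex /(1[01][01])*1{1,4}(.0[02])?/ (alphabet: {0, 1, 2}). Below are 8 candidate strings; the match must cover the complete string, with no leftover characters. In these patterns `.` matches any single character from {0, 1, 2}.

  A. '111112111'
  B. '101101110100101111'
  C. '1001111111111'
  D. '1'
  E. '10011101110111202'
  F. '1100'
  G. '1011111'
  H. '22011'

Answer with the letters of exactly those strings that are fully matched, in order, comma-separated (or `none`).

A → no match
B → match
C → match
D → match
E → no match
F → match
G → match
H → no match

B, C, D, F, G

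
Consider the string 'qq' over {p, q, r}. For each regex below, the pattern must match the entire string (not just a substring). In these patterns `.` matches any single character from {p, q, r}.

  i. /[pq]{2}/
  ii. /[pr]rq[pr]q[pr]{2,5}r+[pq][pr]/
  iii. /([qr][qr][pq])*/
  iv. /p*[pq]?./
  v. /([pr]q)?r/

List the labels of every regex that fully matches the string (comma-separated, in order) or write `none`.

i → match
ii → no match
iii → no match
iv → match
v → no match — must end with 'r'

i, iv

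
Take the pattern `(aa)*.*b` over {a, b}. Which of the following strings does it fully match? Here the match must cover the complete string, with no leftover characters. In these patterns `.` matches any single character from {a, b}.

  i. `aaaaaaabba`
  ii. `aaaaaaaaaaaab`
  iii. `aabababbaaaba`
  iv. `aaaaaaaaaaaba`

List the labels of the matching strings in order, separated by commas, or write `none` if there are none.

ii

i → no match — must end with `b`
ii → match
iii → no match — must end with `b`
iv → no match — must end with `b`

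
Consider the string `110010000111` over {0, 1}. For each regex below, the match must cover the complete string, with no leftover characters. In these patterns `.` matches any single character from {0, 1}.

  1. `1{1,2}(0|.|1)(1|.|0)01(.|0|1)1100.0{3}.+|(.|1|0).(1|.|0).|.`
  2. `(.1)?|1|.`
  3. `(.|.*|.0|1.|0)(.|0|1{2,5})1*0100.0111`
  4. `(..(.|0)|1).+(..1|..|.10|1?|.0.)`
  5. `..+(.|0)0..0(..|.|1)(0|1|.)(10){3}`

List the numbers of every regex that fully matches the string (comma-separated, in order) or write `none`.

3, 4

1 → no match
2 → no match
3 → match
4 → match
5 → no match — must end with `10`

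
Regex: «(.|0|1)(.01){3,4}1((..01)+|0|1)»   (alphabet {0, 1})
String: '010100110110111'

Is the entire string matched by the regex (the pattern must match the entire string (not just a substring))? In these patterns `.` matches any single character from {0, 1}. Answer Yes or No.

Yes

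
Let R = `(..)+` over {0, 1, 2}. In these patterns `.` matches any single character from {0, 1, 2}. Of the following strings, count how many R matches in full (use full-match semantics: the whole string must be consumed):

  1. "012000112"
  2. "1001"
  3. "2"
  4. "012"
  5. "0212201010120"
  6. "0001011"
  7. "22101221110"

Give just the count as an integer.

1

1 → no match
2 → match
3 → no match
4 → no match
5 → no match
6 → no match
7 → no match
Total matched: 1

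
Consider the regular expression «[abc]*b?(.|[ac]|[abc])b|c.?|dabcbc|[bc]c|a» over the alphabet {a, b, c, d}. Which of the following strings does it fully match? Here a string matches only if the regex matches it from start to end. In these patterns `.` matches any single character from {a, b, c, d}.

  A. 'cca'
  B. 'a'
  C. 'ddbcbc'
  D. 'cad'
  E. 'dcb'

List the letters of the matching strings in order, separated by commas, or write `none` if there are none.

A. 'cca' → no match
B. 'a' → match
C. 'ddbcbc' → no match
D. 'cad' → no match
E. 'dcb' → no match

B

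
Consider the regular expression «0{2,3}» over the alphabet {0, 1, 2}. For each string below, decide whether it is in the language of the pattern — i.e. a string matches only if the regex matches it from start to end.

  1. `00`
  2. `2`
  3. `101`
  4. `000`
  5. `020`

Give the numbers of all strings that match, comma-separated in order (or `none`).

1 → match
2 → no match — must start with `0`
3 → no match — must start with `0`
4 → match
5 → no match

1, 4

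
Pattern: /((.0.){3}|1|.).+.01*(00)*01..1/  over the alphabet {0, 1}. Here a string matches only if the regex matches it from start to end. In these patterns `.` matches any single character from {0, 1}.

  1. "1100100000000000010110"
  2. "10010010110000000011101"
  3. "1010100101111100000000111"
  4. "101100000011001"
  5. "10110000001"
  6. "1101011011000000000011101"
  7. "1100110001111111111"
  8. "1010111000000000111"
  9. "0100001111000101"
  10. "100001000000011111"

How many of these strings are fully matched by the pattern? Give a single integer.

1 → no match — must end with "1"
2 → no match
3 → no match
4 → no match
5. "10110000001" → no match
6 → no match
7 → no match
8 → no match
9 → no match
10 → no match
Total matched: 0

0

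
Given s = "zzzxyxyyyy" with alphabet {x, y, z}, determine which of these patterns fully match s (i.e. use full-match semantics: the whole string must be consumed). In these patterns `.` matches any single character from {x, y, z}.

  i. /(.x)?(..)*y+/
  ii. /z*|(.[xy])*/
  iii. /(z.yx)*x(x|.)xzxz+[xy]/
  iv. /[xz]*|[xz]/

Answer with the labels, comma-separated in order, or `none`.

i → match
ii → no match
iii → no match
iv → no match

i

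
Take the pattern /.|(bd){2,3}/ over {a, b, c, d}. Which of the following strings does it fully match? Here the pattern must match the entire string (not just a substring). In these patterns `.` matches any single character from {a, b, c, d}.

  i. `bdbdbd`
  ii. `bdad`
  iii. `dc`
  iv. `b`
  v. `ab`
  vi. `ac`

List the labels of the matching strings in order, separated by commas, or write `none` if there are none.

i, iv

i → match
ii → no match
iii → no match
iv → match
v → no match
vi → no match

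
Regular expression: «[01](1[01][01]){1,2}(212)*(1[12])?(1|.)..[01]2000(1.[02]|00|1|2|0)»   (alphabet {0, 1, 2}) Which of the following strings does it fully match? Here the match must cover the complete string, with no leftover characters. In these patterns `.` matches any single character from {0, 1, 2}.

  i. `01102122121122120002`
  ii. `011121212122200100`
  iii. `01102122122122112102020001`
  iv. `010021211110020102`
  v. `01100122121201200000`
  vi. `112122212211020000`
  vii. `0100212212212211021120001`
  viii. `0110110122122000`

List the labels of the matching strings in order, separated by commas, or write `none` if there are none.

i → no match
ii → no match
iii → no match
iv → no match
v → no match
vi → no match
vii → no match
viii → no match

none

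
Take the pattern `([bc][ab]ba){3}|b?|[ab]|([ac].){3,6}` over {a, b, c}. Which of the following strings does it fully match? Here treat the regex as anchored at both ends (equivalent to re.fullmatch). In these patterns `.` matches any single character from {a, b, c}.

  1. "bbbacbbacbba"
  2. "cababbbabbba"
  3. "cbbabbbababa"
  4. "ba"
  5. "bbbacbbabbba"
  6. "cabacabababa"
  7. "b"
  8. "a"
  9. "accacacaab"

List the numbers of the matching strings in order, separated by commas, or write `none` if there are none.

1 → match
2 → match
3 → match
4 → no match
5 → match
6 → match
7 → match
8 → match
9 → match

1, 2, 3, 5, 6, 7, 8, 9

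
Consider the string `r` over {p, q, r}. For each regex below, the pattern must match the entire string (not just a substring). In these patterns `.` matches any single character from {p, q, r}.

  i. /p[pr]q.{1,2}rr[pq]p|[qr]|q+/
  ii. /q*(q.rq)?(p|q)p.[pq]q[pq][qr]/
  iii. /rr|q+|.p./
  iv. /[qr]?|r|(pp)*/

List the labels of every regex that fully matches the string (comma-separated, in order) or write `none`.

i → match
ii → no match
iii → no match
iv → match

i, iv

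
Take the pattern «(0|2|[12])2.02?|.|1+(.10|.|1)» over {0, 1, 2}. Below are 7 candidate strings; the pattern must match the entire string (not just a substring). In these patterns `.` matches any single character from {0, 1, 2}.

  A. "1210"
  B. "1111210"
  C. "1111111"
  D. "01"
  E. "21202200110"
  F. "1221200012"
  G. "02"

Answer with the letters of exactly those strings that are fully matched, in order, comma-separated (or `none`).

A, B, C

A. "1210" → match
B. "1111210" → match
C. "1111111" → match
D. "01" → no match
E. "21202200110" → no match
F. "1221200012" → no match
G. "02" → no match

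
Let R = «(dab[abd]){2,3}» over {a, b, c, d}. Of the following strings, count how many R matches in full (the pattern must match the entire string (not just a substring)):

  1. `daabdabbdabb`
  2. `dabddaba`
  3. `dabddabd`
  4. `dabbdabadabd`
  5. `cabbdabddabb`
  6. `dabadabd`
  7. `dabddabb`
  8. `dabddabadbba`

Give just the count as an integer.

5

1 → no match — must start with `dab`
2 → match
3 → match
4 → match
5 → no match — must start with `dab`
6 → match
7 → match
8 → no match
Total matched: 5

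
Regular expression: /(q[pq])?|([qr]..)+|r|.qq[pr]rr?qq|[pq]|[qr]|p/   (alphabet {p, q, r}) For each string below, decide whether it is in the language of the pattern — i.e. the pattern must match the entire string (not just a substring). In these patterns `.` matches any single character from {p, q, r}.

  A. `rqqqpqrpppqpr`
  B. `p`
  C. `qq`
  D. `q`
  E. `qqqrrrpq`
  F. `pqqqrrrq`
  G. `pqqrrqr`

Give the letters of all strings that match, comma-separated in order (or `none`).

A → no match
B → match
C → match
D → match
E → no match
F → no match
G → no match

B, C, D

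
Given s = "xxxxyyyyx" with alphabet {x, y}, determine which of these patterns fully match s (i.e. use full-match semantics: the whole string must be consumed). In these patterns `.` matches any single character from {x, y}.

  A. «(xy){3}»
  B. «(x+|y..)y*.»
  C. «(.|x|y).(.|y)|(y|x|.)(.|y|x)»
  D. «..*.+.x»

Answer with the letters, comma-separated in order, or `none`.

A → no match — must start with "xy"
B → match
C → no match
D → match

B, D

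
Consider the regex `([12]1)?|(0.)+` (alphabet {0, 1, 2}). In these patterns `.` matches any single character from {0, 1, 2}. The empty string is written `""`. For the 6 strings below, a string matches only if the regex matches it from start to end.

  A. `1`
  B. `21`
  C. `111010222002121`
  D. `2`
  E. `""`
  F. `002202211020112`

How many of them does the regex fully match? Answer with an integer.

2

A → no match
B → match
C → no match
D → no match
E → match
F → no match
Total matched: 2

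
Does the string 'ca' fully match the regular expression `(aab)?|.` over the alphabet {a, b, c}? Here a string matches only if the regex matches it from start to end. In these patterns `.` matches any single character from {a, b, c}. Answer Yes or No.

No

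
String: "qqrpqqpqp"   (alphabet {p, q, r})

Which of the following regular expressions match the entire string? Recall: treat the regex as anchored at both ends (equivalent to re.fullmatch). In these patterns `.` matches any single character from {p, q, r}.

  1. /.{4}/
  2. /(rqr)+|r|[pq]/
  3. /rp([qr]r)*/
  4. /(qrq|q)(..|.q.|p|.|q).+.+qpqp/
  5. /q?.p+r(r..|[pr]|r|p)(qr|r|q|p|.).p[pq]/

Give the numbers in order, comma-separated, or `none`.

4

1 → no match
2 → no match
3 → no match — must start with "rp"
4 → match
5 → no match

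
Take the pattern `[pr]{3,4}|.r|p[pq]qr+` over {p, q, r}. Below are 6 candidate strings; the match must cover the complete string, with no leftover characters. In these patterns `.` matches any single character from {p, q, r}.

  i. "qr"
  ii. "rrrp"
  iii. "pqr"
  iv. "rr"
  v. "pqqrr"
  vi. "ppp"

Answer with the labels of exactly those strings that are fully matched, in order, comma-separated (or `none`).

i, ii, iv, v, vi

i → match
ii → match
iii → no match
iv → match
v → match
vi → match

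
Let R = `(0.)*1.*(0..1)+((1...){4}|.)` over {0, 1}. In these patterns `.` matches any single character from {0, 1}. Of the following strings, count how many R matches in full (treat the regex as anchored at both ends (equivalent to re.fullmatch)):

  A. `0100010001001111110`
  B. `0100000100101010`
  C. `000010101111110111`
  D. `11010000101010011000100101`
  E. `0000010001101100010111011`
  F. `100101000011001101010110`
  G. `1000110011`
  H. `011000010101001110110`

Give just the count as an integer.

A → no match
B → match
C → no match
D → no match
E → no match
F → no match
G. `1000110011` → no match
H → no match
Total matched: 1

1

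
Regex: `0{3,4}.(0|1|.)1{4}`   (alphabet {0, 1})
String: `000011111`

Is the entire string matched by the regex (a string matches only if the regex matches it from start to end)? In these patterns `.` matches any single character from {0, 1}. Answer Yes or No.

Yes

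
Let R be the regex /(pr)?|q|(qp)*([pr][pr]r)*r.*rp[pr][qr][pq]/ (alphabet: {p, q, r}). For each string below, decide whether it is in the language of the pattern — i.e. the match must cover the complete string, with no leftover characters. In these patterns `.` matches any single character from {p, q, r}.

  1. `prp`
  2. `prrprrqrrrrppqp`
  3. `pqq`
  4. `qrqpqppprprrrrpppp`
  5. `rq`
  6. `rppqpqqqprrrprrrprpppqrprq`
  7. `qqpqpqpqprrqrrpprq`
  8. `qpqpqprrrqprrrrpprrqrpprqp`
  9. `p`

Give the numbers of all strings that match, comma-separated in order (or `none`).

1 → no match
2 → no match
3 → no match
4 → no match
5 → no match
6 → no match
7 → no match
8 → no match
9 → no match

none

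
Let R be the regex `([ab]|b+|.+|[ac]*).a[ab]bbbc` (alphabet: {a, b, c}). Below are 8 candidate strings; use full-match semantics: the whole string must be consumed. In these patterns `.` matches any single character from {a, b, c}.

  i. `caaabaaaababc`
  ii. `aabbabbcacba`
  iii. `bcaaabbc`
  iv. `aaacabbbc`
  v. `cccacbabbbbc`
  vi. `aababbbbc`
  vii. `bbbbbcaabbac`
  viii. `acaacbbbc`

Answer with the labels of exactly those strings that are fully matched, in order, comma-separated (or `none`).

i → no match — must end with `bbbc`
ii. `aabbabbcacba` → no match — must end with `bbbc`
iii. `bcaaabbc` → no match — must end with `bbbc`
iv. `aaacabbbc` → no match
v. `cccacbabbbbc` → match
vi. `aababbbbc` → match
vii. `bbbbbcaabbac` → no match — must end with `bbbc`
viii. `acaacbbbc` → no match

v, vi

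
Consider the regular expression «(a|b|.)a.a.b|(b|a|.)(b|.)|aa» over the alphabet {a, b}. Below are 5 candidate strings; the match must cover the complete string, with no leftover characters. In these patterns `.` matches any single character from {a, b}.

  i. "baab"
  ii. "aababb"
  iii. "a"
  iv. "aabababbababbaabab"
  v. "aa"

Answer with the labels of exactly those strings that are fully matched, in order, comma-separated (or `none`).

i → no match
ii → match
iii → no match
iv → no match
v → match

ii, v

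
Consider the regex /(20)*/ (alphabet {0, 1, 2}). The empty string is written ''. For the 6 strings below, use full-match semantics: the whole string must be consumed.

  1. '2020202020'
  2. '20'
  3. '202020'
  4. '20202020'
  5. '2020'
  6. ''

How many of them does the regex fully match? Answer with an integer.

1 → match
2 → match
3 → match
4 → match
5 → match
6 → match
Total matched: 6

6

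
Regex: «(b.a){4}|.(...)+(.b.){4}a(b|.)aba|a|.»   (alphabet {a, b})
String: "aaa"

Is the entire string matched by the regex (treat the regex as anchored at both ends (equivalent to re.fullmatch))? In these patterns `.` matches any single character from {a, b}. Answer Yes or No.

No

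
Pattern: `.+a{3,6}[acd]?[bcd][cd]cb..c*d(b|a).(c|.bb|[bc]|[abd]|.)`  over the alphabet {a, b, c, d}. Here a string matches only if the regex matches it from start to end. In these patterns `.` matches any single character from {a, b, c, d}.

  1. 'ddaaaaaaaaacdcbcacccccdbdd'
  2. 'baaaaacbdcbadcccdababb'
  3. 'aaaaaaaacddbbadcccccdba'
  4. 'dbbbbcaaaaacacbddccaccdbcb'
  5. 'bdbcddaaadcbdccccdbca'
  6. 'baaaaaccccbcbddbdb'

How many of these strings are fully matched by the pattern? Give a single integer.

2

1 → match
2 → match
3 → no match
4 → no match
5 → no match
6 → no match
Total matched: 2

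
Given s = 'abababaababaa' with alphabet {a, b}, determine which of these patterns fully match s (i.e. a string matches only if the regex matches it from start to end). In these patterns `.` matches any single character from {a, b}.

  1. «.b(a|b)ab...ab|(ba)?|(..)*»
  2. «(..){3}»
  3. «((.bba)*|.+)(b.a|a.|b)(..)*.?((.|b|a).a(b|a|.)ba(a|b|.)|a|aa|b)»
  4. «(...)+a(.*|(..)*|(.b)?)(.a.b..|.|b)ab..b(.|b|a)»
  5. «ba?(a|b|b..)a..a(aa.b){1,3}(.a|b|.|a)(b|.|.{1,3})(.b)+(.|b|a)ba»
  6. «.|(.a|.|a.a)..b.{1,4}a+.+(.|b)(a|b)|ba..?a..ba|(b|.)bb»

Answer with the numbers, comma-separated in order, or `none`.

3, 6

1 → no match
2 → no match
3 → match
4 → no match
5 → no match — must start with 'b'
6 → match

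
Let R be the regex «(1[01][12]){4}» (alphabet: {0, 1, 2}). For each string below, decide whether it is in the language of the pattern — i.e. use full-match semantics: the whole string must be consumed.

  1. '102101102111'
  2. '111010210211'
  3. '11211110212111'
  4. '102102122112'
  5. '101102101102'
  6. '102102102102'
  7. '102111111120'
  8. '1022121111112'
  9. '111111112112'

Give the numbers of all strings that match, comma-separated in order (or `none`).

1 → match
2 → no match
3 → no match
4 → no match
5 → match
6 → match
7 → no match
8 → no match
9 → match

1, 5, 6, 9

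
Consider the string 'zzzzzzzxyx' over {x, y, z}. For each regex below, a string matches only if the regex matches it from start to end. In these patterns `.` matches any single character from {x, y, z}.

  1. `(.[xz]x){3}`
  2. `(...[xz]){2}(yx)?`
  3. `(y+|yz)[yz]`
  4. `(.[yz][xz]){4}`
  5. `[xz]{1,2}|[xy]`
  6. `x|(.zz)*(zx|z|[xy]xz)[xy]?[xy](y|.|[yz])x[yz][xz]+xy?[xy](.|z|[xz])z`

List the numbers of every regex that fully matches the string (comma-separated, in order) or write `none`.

2

1 → no match
2 → match
3 → no match
4 → no match
5 → no match
6 → no match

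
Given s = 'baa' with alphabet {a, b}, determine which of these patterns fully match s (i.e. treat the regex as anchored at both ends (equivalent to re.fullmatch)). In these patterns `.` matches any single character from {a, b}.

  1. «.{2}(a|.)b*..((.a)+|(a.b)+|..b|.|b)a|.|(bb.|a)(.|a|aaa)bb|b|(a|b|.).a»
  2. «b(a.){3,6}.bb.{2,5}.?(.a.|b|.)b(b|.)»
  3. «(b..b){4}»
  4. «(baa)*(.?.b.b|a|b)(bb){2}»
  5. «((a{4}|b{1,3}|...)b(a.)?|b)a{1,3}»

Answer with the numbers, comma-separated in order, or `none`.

1, 5

1 → match
2 → no match
3 → no match — must end with 'b'
4 → no match — must end with 'bb'
5 → match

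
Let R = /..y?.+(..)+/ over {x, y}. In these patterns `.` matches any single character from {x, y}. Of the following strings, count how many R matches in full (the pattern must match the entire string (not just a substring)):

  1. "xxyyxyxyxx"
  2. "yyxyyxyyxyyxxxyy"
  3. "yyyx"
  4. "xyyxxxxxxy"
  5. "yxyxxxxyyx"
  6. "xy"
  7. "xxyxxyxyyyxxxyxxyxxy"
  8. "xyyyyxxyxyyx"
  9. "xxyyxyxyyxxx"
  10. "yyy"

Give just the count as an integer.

1 → match
2 → match
3 → no match
4 → match
5 → match
6 → no match
7 → match
8 → match
9 → match
10 → no match
Total matched: 7

7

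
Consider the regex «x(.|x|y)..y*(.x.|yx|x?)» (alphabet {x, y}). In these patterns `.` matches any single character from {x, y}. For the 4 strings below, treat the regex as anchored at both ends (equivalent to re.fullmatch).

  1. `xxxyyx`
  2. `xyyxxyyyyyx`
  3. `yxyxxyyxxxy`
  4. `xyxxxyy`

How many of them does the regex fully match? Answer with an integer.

1

1 → match
2 → no match
3 → no match — must start with `x`
4 → no match
Total matched: 1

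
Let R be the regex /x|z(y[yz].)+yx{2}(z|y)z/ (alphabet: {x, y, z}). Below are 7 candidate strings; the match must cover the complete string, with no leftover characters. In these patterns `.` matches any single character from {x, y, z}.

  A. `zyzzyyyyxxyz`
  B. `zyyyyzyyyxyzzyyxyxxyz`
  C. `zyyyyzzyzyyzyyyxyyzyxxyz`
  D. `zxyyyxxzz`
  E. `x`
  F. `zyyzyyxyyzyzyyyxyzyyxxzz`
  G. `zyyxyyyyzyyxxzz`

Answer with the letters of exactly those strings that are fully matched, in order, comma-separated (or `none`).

A → match
B → match
C → match
D → no match
E → match
F → match
G → match

A, B, C, E, F, G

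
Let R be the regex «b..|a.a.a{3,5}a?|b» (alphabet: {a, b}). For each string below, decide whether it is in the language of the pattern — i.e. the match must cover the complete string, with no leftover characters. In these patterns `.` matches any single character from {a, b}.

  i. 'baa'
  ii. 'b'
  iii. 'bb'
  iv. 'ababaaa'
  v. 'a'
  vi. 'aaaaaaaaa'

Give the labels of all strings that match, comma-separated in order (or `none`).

i → match
ii → match
iii → no match
iv → match
v → no match
vi → match

i, ii, iv, vi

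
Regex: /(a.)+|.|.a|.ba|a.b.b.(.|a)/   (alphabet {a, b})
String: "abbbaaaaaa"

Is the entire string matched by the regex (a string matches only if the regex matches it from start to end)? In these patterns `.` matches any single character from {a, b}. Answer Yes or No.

No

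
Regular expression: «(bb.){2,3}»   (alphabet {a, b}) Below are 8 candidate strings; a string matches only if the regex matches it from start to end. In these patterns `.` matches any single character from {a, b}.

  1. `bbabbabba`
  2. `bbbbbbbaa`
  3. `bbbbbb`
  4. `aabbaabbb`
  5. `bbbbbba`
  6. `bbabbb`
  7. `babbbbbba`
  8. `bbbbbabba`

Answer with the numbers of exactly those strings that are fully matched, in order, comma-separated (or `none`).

1. `bbabbabba` → match
2. `bbbbbbbaa` → no match
3. `bbbbbb` → match
4. `aabbaabbb` → no match — must start with `bb`
5. `bbbbbba` → no match
6. `bbabbb` → match
7. `babbbbbba` → no match — must start with `bb`
8. `bbbbbabba` → match

1, 3, 6, 8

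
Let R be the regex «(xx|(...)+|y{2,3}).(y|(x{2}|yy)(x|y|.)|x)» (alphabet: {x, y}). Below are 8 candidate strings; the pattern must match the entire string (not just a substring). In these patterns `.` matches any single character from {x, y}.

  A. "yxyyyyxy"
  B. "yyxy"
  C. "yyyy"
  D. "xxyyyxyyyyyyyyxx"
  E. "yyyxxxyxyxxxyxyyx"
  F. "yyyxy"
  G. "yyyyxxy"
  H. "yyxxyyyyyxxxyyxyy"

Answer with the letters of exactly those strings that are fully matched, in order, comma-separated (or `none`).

A, B, C, E, F, G, H

A → match
B → match
C → match
D → no match
E → match
F → match
G → match
H → match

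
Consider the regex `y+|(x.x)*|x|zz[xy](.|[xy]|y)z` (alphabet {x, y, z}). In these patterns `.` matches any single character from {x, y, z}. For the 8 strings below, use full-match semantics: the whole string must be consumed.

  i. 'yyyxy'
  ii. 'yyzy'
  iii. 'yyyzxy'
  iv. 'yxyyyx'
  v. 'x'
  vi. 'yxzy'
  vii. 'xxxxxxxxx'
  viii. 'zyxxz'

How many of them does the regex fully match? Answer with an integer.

i → no match
ii → no match
iii → no match
iv → no match
v → match
vi → no match
vii → match
viii → no match
Total matched: 2

2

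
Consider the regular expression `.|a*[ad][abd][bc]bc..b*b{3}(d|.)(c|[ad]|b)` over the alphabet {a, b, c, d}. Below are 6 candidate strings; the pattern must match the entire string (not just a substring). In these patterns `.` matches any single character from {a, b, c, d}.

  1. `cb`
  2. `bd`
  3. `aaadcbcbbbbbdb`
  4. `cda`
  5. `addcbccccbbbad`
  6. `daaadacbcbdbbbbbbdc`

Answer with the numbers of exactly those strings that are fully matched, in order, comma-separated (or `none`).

1 → no match
2 → no match
3 → match
4 → no match
5 → no match
6 → no match

3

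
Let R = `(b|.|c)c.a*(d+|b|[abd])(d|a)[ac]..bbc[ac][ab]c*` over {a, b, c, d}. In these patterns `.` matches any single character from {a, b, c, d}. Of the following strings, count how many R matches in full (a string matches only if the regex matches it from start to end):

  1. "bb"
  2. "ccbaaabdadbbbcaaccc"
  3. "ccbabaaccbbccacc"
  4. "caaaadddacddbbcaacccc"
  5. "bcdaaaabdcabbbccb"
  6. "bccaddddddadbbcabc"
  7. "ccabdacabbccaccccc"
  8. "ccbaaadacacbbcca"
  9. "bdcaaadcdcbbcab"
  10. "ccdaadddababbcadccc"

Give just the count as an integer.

5

1 → no match
2 → match
3 → match
4 → no match
5 → match
6 → no match
7 → match
8 → match
9 → no match
10 → no match
Total matched: 5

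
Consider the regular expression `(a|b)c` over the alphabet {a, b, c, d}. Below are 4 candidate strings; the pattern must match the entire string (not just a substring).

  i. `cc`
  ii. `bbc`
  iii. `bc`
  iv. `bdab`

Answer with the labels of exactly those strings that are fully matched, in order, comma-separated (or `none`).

iii

i → no match
ii → no match
iii → match
iv → no match — must end with `c`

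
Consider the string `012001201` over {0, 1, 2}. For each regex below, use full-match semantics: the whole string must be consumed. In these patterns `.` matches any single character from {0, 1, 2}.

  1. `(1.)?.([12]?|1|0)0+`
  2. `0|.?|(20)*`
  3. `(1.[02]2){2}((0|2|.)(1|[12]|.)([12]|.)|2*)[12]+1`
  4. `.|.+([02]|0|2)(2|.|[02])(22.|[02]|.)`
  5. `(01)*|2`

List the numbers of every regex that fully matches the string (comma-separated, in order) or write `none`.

1 → no match — must end with `0`
2 → no match
3 → no match — must start with `1`
4 → match
5 → no match

4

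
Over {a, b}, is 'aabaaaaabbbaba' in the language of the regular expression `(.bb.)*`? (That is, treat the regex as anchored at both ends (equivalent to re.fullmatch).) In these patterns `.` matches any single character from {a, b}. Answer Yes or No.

No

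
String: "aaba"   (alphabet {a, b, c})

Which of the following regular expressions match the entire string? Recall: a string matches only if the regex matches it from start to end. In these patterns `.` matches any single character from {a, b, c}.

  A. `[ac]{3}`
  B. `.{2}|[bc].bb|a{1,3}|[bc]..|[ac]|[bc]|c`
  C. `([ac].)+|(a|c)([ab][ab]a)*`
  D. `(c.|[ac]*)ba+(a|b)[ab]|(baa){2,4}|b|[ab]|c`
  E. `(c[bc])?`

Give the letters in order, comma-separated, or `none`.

A → no match
B → no match
C → match
D → no match
E → no match

C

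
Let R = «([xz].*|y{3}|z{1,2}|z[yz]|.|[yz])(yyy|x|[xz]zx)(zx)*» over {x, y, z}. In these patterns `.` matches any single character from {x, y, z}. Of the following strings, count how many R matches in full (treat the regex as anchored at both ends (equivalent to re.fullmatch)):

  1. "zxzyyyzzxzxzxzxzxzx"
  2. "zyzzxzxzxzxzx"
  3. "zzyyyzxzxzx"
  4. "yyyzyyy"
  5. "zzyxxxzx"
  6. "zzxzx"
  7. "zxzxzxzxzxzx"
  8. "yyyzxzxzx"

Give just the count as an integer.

6

1 → match
2 → match
3 → match
4 → no match
5 → match
6 → match
7 → match
8 → no match
Total matched: 6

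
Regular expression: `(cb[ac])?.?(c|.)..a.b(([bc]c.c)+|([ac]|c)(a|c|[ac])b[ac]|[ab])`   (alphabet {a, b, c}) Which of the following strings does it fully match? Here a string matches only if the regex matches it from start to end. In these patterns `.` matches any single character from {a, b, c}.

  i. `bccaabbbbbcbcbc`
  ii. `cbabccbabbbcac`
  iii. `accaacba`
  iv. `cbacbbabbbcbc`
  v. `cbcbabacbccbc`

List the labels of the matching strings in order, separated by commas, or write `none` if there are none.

ii, iii, iv, v

i → no match
ii → match
iii → match
iv → match
v → match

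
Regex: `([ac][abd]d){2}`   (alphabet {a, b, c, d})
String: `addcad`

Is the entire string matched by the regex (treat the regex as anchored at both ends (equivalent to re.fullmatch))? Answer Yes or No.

Yes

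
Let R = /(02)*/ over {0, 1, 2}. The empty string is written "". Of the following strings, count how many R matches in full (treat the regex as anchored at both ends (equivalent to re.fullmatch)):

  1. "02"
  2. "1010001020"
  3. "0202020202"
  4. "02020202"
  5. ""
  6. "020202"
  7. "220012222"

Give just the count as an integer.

5

1 → match
2 → no match
3 → match
4 → match
5 → match
6 → match
7 → no match
Total matched: 5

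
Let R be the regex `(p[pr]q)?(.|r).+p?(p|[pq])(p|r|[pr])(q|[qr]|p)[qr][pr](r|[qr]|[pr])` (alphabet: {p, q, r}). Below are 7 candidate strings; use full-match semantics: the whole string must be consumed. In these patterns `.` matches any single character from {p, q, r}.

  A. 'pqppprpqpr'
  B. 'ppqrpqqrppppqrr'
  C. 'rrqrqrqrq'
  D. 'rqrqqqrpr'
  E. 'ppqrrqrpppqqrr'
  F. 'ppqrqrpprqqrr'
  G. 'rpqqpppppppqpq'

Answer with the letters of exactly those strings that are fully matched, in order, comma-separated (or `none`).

A, B, E, F, G

A → match
B → match
C → no match
D → no match
E → match
F → match
G → match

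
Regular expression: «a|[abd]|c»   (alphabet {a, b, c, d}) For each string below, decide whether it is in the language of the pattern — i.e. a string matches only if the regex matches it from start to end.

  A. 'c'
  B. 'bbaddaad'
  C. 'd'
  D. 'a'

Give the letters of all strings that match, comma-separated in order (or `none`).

A. 'c' → match
B. 'bbaddaad' → no match
C. 'd' → match
D. 'a' → match

A, C, D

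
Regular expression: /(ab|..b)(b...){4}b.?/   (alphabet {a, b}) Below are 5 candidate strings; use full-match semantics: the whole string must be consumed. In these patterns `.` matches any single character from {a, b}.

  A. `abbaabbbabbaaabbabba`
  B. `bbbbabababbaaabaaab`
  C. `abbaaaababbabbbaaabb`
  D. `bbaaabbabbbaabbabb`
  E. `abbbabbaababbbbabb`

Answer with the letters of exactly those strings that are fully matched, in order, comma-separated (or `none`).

A → match
B → no match
C → no match
D → no match
E → no match

A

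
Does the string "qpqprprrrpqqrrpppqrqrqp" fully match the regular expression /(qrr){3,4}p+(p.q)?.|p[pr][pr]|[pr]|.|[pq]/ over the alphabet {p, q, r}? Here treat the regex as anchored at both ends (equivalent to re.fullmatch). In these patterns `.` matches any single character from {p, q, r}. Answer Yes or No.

No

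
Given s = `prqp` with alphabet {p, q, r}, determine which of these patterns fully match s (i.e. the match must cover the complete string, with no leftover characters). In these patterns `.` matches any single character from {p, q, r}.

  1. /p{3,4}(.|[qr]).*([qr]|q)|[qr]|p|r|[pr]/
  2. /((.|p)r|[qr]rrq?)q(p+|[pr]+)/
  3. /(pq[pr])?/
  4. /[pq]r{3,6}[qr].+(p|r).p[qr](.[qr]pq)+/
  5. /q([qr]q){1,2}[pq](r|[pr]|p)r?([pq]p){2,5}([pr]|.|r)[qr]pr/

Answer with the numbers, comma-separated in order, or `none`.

1 → no match
2 → match
3 → no match
4 → no match — must end with `pq`
5 → no match — must start with `q`

2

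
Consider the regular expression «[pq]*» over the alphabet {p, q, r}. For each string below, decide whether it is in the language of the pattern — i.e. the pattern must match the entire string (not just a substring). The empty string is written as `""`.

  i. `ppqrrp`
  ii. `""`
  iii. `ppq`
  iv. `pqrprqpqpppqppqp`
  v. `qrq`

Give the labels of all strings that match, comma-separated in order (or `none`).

i → no match
ii → match
iii → match
iv → no match
v → no match

ii, iii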